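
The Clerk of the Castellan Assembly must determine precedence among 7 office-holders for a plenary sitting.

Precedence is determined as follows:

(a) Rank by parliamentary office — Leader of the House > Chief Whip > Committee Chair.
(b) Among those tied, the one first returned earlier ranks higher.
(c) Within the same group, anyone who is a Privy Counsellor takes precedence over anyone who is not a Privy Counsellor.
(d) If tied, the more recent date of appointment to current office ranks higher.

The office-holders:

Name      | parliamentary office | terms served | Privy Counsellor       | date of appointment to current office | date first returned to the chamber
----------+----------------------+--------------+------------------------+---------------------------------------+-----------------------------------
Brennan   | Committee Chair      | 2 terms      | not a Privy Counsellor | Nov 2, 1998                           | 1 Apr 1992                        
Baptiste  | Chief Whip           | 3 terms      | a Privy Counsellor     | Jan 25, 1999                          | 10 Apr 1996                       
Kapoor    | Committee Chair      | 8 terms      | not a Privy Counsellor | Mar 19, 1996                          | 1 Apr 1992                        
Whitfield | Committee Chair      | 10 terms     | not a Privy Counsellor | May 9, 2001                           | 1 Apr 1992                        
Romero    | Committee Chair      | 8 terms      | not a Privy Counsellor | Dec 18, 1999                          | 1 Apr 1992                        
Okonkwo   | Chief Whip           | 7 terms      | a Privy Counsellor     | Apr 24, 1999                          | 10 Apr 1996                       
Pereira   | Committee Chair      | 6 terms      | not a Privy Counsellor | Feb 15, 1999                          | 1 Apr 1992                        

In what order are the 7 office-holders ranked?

Okonkwo, Baptiste, Whitfield, Romero, Pereira, Brennan, Kapoor

By parliamentary office: Okonkwo and Baptiste (Chief Whip); then Whitfield, Romero, Pereira, Brennan and Kapoor (Committee Chair).
Okonkwo and Baptiste both have date first returned to the chamber 10 Apr 1996, so the next rule applies.
Okonkwo and Baptiste are each a Privy Counsellor, so the next rule applies.
Among Okonkwo and Baptiste, by date of appointment to current office (later first): Okonkwo (Apr 24, 1999) before Baptiste (Jan 25, 1999).
Whitfield, Romero, Pereira, Brennan and Kapoor all have date first returned to the chamber 1 Apr 1992, so the next rule applies.
Whitfield, Romero, Pereira, Brennan and Kapoor are each not a Privy Counsellor, so the next rule applies.
Among Whitfield, Romero, Pereira, Brennan and Kapoor, by date of appointment to current office (later first): Whitfield (May 9, 2001) before Romero (Dec 18, 1999) before Pereira (Feb 15, 1999) before Brennan (Nov 2, 1998) before Kapoor (Mar 19, 1996).
Full order: Okonkwo, Baptiste, Whitfield, Romero, Pereira, Brennan, Kapoor.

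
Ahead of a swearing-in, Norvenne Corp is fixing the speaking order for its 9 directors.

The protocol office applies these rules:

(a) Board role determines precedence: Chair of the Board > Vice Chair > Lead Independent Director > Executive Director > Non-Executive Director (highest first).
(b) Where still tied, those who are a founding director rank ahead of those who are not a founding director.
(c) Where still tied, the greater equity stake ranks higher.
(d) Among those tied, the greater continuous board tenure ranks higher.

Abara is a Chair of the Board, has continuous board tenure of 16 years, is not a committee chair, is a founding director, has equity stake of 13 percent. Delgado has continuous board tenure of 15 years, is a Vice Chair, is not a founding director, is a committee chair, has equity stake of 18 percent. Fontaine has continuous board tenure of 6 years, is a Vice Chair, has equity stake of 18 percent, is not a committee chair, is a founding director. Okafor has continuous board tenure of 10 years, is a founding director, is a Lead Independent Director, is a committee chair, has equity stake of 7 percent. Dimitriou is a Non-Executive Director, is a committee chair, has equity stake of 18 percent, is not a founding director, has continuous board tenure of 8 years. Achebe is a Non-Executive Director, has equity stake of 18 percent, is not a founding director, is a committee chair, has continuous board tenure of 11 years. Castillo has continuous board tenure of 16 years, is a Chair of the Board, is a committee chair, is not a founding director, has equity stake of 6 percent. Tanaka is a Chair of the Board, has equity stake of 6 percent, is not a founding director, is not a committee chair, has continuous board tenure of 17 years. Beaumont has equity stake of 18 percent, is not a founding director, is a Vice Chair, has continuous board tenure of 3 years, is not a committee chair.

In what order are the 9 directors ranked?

By board role: Abara, Tanaka and Castillo (Chair of the Board); then Fontaine, Delgado and Beaumont (Vice Chair); then Okafor (Lead Independent Director); then Achebe and Dimitriou (Non-Executive Director).
Among Abara, Tanaka and Castillo, a founding director before not a founding director: Abara (a founding director) before Tanaka and Castillo (not a founding director).
Tanaka and Castillo both have equity stake 6 percent, so the next rule applies.
Among Tanaka and Castillo, by continuous board tenure (higher first): Tanaka (17 years) before Castillo (16 years).
Among Fontaine, Delgado and Beaumont, a founding director before not a founding director: Fontaine (a founding director) before Delgado and Beaumont (not a founding director).
Delgado and Beaumont both have equity stake 18 percent, so the next rule applies.
Among Delgado and Beaumont, by continuous board tenure (higher first): Delgado (15 years) before Beaumont (3 years).
Achebe and Dimitriou are each not a founding director, so the next rule applies.
Achebe and Dimitriou both have equity stake 18 percent, so the next rule applies.
Among Achebe and Dimitriou, by continuous board tenure (higher first): Achebe (11 years) before Dimitriou (8 years).
Full order: Abara, Tanaka, Castillo, Fontaine, Delgado, Beaumont, Okafor, Achebe, Dimitriou.

Abara, Tanaka, Castillo, Fontaine, Delgado, Beaumont, Okafor, Achebe, Dimitriou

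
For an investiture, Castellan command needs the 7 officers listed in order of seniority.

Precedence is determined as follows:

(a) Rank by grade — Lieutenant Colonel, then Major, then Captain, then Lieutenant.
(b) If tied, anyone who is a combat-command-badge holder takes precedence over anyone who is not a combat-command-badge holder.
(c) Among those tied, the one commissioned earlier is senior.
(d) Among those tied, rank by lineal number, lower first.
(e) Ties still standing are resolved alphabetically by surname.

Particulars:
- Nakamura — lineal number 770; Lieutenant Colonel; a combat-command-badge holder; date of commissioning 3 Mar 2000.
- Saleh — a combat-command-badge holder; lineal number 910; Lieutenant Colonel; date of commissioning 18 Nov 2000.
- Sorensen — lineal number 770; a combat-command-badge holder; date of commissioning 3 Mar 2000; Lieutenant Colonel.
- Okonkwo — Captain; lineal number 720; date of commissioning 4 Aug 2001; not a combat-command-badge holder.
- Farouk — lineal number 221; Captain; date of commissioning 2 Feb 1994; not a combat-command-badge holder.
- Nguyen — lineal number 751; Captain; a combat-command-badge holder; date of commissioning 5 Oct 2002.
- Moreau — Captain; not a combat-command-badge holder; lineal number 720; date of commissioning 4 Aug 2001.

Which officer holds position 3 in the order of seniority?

By grade: Nakamura, Sorensen and Saleh (Lieutenant Colonel); then Nguyen, Farouk, Moreau and Okonkwo (Captain).
Nakamura, Sorensen and Saleh are each a combat-command-badge holder, so the next rule applies.
Among Nakamura, Sorensen and Saleh, by date of commissioning (earlier first): Nakamura and Sorensen (3 Mar 2000) before Saleh (18 Nov 2000).
Nakamura and Sorensen both have lineal number 770, so the next rule applies.
Among Nakamura and Sorensen, alphabetically by surname: Nakamura before Sorensen.
Among Nguyen, Farouk, Moreau and Okonkwo, a combat-command-badge holder before not a combat-command-badge holder: Nguyen (a combat-command-badge holder) before Farouk, Moreau and Okonkwo (not a combat-command-badge holder).
Among Farouk, Moreau and Okonkwo, by date of commissioning (earlier first): Farouk (2 Feb 1994) before Moreau and Okonkwo (4 Aug 2001).
Moreau and Okonkwo both have lineal number 720, so the next rule applies.
Among Moreau and Okonkwo, alphabetically by surname: Moreau before Okonkwo.
Order: Nakamura, Sorensen, Saleh, Nguyen, Farouk, Moreau, Okonkwo.

Saleh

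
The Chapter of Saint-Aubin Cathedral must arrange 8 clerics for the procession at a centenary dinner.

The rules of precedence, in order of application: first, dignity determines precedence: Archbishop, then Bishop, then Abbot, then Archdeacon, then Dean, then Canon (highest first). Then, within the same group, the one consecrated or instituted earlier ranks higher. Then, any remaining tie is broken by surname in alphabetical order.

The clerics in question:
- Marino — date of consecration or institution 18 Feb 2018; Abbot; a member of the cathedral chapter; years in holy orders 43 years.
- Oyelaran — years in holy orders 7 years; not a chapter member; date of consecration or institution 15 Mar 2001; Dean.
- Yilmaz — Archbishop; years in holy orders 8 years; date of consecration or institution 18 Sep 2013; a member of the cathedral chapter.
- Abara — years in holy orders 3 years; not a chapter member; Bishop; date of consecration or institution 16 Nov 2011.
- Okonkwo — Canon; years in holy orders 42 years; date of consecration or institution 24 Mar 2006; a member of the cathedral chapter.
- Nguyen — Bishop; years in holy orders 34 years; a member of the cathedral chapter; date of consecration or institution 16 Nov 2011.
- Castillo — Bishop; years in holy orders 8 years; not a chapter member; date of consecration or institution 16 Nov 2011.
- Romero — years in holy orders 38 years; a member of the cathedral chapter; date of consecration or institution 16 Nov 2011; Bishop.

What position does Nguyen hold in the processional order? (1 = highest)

4

By dignity: Yilmaz (Archbishop); then Abara, Castillo, Nguyen and Romero (Bishop); then Marino (Abbot); then Oyelaran (Dean); then Okonkwo (Canon).
Abara, Castillo, Nguyen and Romero all have date of consecration or institution 16 Nov 2011, so the next rule applies.
Among Abara, Castillo, Nguyen and Romero, alphabetically by surname: Abara before Castillo before Nguyen before Romero.
Order: Yilmaz, Abara, Castillo, Nguyen, Romero, Marino, Oyelaran, Okonkwo. So position 4.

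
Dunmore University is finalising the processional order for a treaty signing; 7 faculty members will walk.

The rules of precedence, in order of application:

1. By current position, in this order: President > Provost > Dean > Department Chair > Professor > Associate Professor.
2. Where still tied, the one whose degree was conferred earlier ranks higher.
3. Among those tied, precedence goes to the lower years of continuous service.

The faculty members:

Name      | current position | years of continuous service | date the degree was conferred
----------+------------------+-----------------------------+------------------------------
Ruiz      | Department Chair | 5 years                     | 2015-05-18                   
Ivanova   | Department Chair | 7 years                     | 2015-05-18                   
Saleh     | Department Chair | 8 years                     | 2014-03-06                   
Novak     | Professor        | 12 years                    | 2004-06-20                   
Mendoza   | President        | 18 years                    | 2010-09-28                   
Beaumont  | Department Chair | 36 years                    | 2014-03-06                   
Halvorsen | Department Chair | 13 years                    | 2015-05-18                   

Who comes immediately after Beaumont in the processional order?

Ruiz

By current position: Mendoza (President); then Saleh, Beaumont, Ruiz, Ivanova and Halvorsen (Department Chair); then Novak (Professor).
Among Saleh, Beaumont, Ruiz, Ivanova and Halvorsen, by date the degree was conferred (earlier first): Saleh and Beaumont (2014-03-06) before Ruiz, Ivanova and Halvorsen (2015-05-18).
Among Saleh and Beaumont, by years of continuous service (lower first): Saleh (8 years) before Beaumont (36 years).
Among Ruiz, Ivanova and Halvorsen, by years of continuous service (lower first): Ruiz (5 years) before Ivanova (7 years) before Halvorsen (13 years).
Order: Mendoza, Saleh, Beaumont, Ruiz, Ivanova, Halvorsen, Novak.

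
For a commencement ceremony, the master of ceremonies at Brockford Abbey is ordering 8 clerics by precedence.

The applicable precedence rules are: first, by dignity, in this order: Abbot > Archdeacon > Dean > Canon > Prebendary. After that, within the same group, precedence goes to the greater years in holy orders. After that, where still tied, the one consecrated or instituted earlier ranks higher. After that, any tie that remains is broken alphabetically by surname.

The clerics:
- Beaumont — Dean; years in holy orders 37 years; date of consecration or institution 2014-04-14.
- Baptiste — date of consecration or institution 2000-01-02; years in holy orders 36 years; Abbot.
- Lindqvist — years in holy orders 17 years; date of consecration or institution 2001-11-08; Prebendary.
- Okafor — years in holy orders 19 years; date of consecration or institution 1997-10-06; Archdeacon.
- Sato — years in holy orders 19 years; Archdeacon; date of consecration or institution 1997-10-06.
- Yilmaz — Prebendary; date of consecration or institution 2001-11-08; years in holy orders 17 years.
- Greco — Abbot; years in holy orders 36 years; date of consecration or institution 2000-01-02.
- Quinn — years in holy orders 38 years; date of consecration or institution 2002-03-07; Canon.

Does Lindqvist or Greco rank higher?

Greco

By dignity: Baptiste and Greco (Abbot); then Okafor and Sato (Archdeacon); then Beaumont (Dean); then Quinn (Canon); then Lindqvist and Yilmaz (Prebendary).
Baptiste and Greco both have years in holy orders 36 years, so the next rule applies.
Baptiste and Greco both have date of consecration or institution 2000-01-02, so the next rule applies.
Among Baptiste and Greco, alphabetically by surname: Baptiste before Greco.
Okafor and Sato both have years in holy orders 19 years, so the next rule applies.
Okafor and Sato both have date of consecration or institution 1997-10-06, so the next rule applies.
Among Okafor and Sato, alphabetically by surname: Okafor before Sato.
Lindqvist and Yilmaz both have years in holy orders 17 years, so the next rule applies.
Lindqvist and Yilmaz both have date of consecration or institution 2001-11-08, so the next rule applies.
Among Lindqvist and Yilmaz, alphabetically by surname: Lindqvist before Yilmaz.
So Greco takes precedence.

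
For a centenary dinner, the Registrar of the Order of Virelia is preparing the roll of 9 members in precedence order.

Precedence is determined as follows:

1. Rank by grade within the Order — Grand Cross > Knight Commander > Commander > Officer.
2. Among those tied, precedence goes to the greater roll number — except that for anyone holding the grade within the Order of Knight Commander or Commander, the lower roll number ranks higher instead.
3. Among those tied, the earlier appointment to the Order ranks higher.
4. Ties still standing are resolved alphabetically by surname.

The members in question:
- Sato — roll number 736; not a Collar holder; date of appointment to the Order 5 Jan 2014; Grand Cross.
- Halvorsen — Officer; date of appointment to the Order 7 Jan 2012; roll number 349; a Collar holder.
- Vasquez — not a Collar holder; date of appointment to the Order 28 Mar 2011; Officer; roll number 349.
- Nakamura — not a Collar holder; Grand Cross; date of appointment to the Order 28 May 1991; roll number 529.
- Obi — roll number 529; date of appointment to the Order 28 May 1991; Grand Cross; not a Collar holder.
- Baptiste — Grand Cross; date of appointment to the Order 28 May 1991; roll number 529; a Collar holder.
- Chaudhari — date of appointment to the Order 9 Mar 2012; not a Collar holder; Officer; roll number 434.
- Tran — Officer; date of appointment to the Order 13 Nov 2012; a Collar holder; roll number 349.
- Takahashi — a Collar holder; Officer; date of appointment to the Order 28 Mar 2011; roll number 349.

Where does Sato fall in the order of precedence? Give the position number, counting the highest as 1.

By grade within the Order: Sato, Baptiste, Nakamura and Obi (Grand Cross); then Chaudhari, Takahashi, Vasquez, Halvorsen and Tran (Officer).
Among Sato, Baptiste, Nakamura and Obi, by roll number (higher first): Sato (736) before Baptiste, Nakamura and Obi (529).
Baptiste, Nakamura and Obi all have date of appointment to the Order 28 May 1991, so the next rule applies.
Among Baptiste, Nakamura and Obi, alphabetically by surname: Baptiste before Nakamura before Obi.
Among Chaudhari, Takahashi, Vasquez, Halvorsen and Tran, by roll number (higher first): Chaudhari (434) before Takahashi, Vasquez, Halvorsen and Tran (349).
Among Takahashi, Vasquez, Halvorsen and Tran, by date of appointment to the Order (earlier first): Takahashi and Vasquez (28 Mar 2011) before Halvorsen (7 Jan 2012) before Tran (13 Nov 2012).
Among Takahashi and Vasquez, alphabetically by surname: Takahashi before Vasquez.
Order: Sato, Baptiste, Nakamura, Obi, Chaudhari, Takahashi, Vasquez, Halvorsen, Tran. So position 1.

1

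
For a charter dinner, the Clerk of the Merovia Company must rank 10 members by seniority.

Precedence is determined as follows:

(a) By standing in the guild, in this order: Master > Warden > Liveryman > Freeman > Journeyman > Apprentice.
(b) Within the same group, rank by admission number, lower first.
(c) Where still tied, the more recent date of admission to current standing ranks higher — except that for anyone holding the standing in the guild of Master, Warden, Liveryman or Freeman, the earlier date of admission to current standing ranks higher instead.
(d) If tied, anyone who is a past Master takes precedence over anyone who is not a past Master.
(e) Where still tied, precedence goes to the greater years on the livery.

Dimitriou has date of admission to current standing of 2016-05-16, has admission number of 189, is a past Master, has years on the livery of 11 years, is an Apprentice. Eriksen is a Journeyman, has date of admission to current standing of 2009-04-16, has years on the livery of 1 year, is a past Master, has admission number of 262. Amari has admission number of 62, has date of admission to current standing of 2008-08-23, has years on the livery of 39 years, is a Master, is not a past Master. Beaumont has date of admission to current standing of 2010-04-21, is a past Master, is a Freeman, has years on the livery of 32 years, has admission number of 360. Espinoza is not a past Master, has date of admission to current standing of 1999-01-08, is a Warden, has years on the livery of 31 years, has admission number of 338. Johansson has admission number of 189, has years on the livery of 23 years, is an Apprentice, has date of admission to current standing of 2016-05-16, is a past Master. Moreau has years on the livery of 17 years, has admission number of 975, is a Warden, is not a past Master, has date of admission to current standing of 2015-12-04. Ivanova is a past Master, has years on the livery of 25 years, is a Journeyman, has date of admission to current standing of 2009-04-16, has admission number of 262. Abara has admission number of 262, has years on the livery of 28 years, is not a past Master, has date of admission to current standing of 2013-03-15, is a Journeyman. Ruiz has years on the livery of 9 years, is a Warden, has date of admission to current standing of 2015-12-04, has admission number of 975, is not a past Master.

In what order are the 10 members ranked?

Amari, Espinoza, Moreau, Ruiz, Beaumont, Abara, Ivanova, Eriksen, Johansson, Dimitriou

By standing in the guild: Amari (Master); then Espinoza, Moreau and Ruiz (Warden); then Beaumont (Freeman); then Abara, Ivanova and Eriksen (Journeyman); then Johansson and Dimitriou (Apprentice).
Among Espinoza, Moreau and Ruiz, by admission number (lower first): Espinoza (338) before Moreau and Ruiz (975).
Moreau and Ruiz both have date of admission to current standing 2015-12-04, so the next rule applies.
Moreau and Ruiz are each not a past Master, so the next rule applies.
Among Moreau and Ruiz, by years on the livery (higher first): Moreau (17 years) before Ruiz (9 years).
Abara, Ivanova and Eriksen all have admission number 262, so the next rule applies.
Among Abara, Ivanova and Eriksen, by date of admission to current standing (later first): Abara (2013-03-15) before Ivanova and Eriksen (2009-04-16).
Ivanova and Eriksen are each a past Master, so the next rule applies.
Among Ivanova and Eriksen, by years on the livery (higher first): Ivanova (25 years) before Eriksen (1 year).
Johansson and Dimitriou both have admission number 189, so the next rule applies.
Johansson and Dimitriou both have date of admission to current standing 2016-05-16, so the next rule applies.
Johansson and Dimitriou are each a past Master, so the next rule applies.
Among Johansson and Dimitriou, by years on the livery (higher first): Johansson (23 years) before Dimitriou (11 years).
Full order: Amari, Espinoza, Moreau, Ruiz, Beaumont, Abara, Ivanova, Eriksen, Johansson, Dimitriou.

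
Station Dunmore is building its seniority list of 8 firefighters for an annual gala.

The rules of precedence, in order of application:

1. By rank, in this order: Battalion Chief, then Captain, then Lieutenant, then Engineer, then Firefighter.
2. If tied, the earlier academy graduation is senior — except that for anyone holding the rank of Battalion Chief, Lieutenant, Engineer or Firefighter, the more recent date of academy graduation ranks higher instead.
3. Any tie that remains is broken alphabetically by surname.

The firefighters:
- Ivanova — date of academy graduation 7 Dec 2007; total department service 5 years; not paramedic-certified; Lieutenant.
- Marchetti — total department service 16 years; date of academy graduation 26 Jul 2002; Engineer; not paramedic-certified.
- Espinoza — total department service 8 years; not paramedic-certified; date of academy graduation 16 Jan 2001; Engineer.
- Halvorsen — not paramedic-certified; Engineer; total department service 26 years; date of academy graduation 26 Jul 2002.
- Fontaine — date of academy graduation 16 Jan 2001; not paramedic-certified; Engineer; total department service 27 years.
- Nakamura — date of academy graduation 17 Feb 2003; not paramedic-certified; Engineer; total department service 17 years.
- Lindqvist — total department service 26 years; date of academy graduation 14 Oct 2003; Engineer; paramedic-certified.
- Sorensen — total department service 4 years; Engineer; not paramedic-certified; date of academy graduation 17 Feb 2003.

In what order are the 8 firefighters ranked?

By rank: Ivanova (Lieutenant); then Lindqvist, Nakamura, Sorensen, Halvorsen, Marchetti, Espinoza and Fontaine (Engineer).
Among Lindqvist, Nakamura, Sorensen, Halvorsen, Marchetti, Espinoza and Fontaine, by date of academy graduation (later first) (reversed rule for this group): Lindqvist (14 Oct 2003) before Nakamura and Sorensen (17 Feb 2003) before Halvorsen and Marchetti (26 Jul 2002) before Espinoza and Fontaine (16 Jan 2001).
Among Nakamura and Sorensen, alphabetically by surname: Nakamura before Sorensen.
Among Halvorsen and Marchetti, alphabetically by surname: Halvorsen before Marchetti.
Among Espinoza and Fontaine, alphabetically by surname: Espinoza before Fontaine.
Full order: Ivanova, Lindqvist, Nakamura, Sorensen, Halvorsen, Marchetti, Espinoza, Fontaine.

Ivanova, Lindqvist, Nakamura, Sorensen, Halvorsen, Marchetti, Espinoza, Fontaine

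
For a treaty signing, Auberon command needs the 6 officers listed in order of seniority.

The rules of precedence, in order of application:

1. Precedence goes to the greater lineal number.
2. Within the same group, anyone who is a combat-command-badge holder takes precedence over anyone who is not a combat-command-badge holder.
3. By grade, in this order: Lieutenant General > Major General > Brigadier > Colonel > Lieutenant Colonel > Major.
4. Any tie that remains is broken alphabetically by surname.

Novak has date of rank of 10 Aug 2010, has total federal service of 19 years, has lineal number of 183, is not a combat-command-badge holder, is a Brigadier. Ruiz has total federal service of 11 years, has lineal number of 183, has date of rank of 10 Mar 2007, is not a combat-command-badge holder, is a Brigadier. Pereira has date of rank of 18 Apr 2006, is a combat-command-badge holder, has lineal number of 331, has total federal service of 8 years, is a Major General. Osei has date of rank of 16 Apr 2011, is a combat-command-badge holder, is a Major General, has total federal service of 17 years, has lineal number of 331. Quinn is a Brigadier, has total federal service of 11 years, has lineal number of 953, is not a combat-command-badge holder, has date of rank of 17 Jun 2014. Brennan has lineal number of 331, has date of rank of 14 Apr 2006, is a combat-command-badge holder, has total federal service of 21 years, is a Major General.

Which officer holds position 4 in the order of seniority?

Pereira

By lineal number (higher first): Quinn (953); then Brennan, Osei and Pereira (each 331); then Novak and Ruiz (both 183).
Brennan, Osei and Pereira are each a combat-command-badge holder, so the next rule applies.
Brennan, Osei and Pereira are each Major General, so the next rule applies.
Among Brennan, Osei and Pereira, alphabetically by surname: Brennan before Osei before Pereira.
Novak and Ruiz are each not a combat-command-badge holder, so the next rule applies.
Novak and Ruiz are each Brigadier, so the next rule applies.
Among Novak and Ruiz, alphabetically by surname: Novak before Ruiz.
Order: Quinn, Brennan, Osei, Pereira, Novak, Ruiz.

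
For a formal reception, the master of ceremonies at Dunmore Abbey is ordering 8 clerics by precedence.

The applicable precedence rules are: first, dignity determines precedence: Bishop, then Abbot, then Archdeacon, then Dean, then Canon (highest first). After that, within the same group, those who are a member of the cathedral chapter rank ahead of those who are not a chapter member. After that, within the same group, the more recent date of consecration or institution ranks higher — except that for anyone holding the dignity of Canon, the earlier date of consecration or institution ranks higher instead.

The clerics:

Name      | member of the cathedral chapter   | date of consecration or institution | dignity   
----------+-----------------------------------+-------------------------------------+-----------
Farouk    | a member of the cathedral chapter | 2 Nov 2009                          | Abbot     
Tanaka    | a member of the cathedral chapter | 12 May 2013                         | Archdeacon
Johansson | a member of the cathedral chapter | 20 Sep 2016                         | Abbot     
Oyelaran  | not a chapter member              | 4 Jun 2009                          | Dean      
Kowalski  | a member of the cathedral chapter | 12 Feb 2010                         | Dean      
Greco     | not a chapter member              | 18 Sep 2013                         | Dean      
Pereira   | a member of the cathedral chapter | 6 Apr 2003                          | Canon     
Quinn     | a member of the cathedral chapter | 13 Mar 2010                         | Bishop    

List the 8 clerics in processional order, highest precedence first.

By dignity: Quinn (Bishop); then Johansson and Farouk (Abbot); then Tanaka (Archdeacon); then Kowalski, Greco and Oyelaran (Dean); then Pereira (Canon).
Johansson and Farouk are each a member of the cathedral chapter, so the next rule applies.
Among Johansson and Farouk, by date of consecration or institution (later first): Johansson (20 Sep 2016) before Farouk (2 Nov 2009).
Among Kowalski, Greco and Oyelaran, a member of the cathedral chapter before not a chapter member: Kowalski (a member of the cathedral chapter) before Greco and Oyelaran (not a chapter member).
Among Greco and Oyelaran, by date of consecration or institution (later first): Greco (18 Sep 2013) before Oyelaran (4 Jun 2009).
Full order: Quinn, Johansson, Farouk, Tanaka, Kowalski, Greco, Oyelaran, Pereira.

Quinn, Johansson, Farouk, Tanaka, Kowalski, Greco, Oyelaran, Pereira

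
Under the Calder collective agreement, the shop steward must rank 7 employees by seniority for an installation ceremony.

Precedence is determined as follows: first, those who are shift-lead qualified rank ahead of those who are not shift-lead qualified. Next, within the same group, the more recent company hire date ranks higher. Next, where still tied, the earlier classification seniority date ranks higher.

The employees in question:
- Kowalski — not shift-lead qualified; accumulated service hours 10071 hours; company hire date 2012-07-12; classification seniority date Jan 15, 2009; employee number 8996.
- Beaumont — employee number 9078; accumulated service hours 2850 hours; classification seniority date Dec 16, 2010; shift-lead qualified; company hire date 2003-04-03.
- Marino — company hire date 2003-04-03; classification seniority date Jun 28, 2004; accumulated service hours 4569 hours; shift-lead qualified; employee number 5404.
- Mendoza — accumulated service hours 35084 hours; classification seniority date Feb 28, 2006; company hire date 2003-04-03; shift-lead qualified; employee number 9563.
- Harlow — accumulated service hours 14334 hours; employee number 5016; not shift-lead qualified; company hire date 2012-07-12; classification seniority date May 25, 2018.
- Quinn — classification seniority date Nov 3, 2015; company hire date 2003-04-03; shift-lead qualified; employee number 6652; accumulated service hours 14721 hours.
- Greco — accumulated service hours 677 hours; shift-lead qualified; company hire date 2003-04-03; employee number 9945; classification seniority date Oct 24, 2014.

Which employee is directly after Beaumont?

Greco

By the first rule: Marino, Mendoza, Beaumont, Greco and Quinn (each shift-lead qualified); then Kowalski and Harlow (both not shift-lead qualified).
Marino, Mendoza, Beaumont, Greco and Quinn all have company hire date 2003-04-03, so the next rule applies.
Among Marino, Mendoza, Beaumont, Greco and Quinn, by classification seniority date (earlier first): Marino (Jun 28, 2004) before Mendoza (Feb 28, 2006) before Beaumont (Dec 16, 2010) before Greco (Oct 24, 2014) before Quinn (Nov 3, 2015).
Kowalski and Harlow both have company hire date 2012-07-12, so the next rule applies.
Among Kowalski and Harlow, by classification seniority date (earlier first): Kowalski (Jan 15, 2009) before Harlow (May 25, 2018).
Order: Marino, Mendoza, Beaumont, Greco, Quinn, Kowalski, Harlow.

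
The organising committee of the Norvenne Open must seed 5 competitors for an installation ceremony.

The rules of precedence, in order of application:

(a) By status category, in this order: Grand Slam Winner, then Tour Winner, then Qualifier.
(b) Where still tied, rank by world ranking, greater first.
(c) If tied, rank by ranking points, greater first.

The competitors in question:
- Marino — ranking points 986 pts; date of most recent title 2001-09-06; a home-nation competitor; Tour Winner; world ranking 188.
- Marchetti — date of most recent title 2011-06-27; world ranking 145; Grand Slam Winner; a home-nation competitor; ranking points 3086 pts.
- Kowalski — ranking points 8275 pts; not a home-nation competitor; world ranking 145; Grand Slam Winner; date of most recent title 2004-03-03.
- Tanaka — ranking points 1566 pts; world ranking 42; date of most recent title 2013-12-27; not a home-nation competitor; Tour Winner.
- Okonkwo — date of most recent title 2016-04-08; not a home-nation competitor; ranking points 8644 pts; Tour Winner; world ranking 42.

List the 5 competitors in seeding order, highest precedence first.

Kowalski, Marchetti, Marino, Okonkwo, Tanaka

By status category: Kowalski and Marchetti (Grand Slam Winner); then Marino, Okonkwo and Tanaka (Tour Winner).
Kowalski and Marchetti both have world ranking 145, so the next rule applies.
Among Kowalski and Marchetti, by ranking points (higher first): Kowalski (8275 pts) before Marchetti (3086 pts).
Among Marino, Okonkwo and Tanaka, by world ranking (higher first): Marino (188) before Okonkwo and Tanaka (42).
Among Okonkwo and Tanaka, by ranking points (higher first): Okonkwo (8644 pts) before Tanaka (1566 pts).
Full order: Kowalski, Marchetti, Marino, Okonkwo, Tanaka.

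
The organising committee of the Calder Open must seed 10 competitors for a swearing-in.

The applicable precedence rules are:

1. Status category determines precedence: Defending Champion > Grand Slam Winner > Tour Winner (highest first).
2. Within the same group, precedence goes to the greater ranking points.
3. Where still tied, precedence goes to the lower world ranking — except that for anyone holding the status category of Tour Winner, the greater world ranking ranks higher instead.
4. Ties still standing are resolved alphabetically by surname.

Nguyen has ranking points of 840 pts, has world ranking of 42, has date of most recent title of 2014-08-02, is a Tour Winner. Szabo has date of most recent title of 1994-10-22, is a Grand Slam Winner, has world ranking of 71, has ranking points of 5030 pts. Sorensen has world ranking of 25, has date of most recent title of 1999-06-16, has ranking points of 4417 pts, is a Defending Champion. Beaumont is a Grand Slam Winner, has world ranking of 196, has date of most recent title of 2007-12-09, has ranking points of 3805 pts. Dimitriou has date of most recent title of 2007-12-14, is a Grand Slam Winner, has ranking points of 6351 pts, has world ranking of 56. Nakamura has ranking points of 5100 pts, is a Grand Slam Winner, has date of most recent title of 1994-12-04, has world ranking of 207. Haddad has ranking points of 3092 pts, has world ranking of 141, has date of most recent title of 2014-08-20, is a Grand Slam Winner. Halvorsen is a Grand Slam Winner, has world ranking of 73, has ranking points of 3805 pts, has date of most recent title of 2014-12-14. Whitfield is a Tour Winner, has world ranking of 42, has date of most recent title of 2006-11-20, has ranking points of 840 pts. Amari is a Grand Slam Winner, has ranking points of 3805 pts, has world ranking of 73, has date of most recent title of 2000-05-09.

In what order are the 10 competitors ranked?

By status category: Sorensen (Defending Champion); then Dimitriou, Nakamura, Szabo, Amari, Halvorsen, Beaumont and Haddad (Grand Slam Winner); then Nguyen and Whitfield (Tour Winner).
Among Dimitriou, Nakamura, Szabo, Amari, Halvorsen, Beaumont and Haddad, by ranking points (higher first): Dimitriou (6351 pts) before Nakamura (5100 pts) before Szabo (5030 pts) before Amari, Halvorsen and Beaumont (3805 pts) before Haddad (3092 pts).
Among Amari, Halvorsen and Beaumont, by world ranking (lower first): Amari and Halvorsen (73) before Beaumont (196).
Among Amari and Halvorsen, alphabetically by surname: Amari before Halvorsen.
Nguyen and Whitfield both have ranking points 840 pts, so the next rule applies.
Nguyen and Whitfield both have world ranking 42, so the next rule applies.
Among Nguyen and Whitfield, alphabetically by surname: Nguyen before Whitfield.
Full order: Sorensen, Dimitriou, Nakamura, Szabo, Amari, Halvorsen, Beaumont, Haddad, Nguyen, Whitfield.

Sorensen, Dimitriou, Nakamura, Szabo, Amari, Halvorsen, Beaumont, Haddad, Nguyen, Whitfield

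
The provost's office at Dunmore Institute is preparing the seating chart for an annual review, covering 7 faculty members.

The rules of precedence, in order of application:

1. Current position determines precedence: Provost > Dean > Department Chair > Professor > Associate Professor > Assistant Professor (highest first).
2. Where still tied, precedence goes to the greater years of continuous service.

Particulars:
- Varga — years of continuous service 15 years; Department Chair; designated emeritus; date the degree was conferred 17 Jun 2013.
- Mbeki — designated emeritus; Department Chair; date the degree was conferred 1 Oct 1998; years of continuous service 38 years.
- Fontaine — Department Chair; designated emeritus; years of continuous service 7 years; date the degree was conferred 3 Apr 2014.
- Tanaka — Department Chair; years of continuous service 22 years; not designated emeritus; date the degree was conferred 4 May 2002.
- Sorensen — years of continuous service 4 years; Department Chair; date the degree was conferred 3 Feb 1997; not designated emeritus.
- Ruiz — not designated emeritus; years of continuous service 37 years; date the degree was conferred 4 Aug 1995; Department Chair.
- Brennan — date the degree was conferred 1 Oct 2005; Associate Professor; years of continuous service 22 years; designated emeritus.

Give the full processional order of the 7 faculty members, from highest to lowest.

By current position: Mbeki, Ruiz, Tanaka, Varga, Fontaine and Sorensen (Department Chair); then Brennan (Associate Professor).
Among Mbeki, Ruiz, Tanaka, Varga, Fontaine and Sorensen, by years of continuous service (higher first): Mbeki (38 years) before Ruiz (37 years) before Tanaka (22 years) before Varga (15 years) before Fontaine (7 years) before Sorensen (4 years).
Full order: Mbeki, Ruiz, Tanaka, Varga, Fontaine, Sorensen, Brennan.

Mbeki, Ruiz, Tanaka, Varga, Fontaine, Sorensen, Brennan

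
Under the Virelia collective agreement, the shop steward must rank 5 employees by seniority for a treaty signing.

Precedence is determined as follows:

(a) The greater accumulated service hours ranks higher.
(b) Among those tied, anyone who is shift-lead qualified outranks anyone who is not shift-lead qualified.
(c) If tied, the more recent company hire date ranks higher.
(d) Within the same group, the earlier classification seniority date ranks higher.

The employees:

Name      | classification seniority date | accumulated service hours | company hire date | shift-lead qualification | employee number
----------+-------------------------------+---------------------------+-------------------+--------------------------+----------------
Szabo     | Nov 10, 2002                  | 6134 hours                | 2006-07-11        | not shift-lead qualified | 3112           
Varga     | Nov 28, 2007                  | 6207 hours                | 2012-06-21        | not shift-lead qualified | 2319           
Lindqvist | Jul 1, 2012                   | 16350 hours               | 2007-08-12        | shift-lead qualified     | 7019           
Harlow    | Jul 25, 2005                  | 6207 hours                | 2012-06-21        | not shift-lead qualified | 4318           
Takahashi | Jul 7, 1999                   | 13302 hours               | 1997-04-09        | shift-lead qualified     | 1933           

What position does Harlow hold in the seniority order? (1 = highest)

By accumulated service hours (higher first): Lindqvist (16350 hours); then Takahashi (13302 hours); then Harlow and Varga (both 6207 hours); then Szabo (6134 hours).
Harlow and Varga are each not shift-lead qualified, so the next rule applies.
Harlow and Varga both have company hire date 2012-06-21, so the next rule applies.
Among Harlow and Varga, by classification seniority date (earlier first): Harlow (Jul 25, 2005) before Varga (Nov 28, 2007).
Order: Lindqvist, Takahashi, Harlow, Varga, Szabo. So position 3.

3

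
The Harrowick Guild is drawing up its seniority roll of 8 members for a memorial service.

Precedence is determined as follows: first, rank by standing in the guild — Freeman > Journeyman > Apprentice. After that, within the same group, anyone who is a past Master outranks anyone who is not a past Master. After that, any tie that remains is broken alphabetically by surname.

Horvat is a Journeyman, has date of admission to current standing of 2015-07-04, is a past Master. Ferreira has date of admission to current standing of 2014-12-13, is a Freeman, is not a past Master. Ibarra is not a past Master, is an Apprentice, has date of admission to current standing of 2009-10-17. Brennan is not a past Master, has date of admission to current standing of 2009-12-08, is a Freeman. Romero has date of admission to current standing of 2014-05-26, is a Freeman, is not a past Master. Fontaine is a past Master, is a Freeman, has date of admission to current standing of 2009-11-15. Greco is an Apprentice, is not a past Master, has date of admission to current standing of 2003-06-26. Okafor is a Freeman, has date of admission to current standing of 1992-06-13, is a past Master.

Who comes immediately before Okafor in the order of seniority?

By standing in the guild: Fontaine, Okafor, Brennan, Ferreira and Romero (Freeman); then Horvat (Journeyman); then Greco and Ibarra (Apprentice).
Among Fontaine, Okafor, Brennan, Ferreira and Romero, a past Master before not a past Master: Fontaine and Okafor (a past Master) before Brennan, Ferreira and Romero (not a past Master).
Among Fontaine and Okafor, alphabetically by surname: Fontaine before Okafor.
Among Brennan, Ferreira and Romero, alphabetically by surname: Brennan before Ferreira before Romero.
Greco and Ibarra are each not a past Master, so the next rule applies.
Among Greco and Ibarra, alphabetically by surname: Greco before Ibarra.
Order: Fontaine, Okafor, Brennan, Ferreira, Romero, Horvat, Greco, Ibarra.

Fontaine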